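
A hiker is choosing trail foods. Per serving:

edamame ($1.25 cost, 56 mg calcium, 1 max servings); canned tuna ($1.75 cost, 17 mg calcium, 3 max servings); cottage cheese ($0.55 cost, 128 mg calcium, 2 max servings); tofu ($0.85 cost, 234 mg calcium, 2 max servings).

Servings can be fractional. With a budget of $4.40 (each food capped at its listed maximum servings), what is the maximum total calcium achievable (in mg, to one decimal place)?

Calcium per dollar: tofu 275.3, cottage cheese 232.7, edamame 44.8, canned tuna 9.714.
Take 2 servings of tofu: spends $1.70, +468.0 mg calcium (running total 468.0 mg).
Take 2 servings of cottage cheese: spends $1.10, +256.0 mg calcium (running total 724.0 mg).
Take 1 serving of edamame: spends $1.25, +56.0 mg calcium (running total 780.0 mg).
Take 0.2 servings of canned tuna: spends $0.35, +3.4 mg calcium (running total 783.4 mg).
Filling greedily by calcium-per-dollar is optimal for one linear limit, giving 783.4 mg.

783.4 mg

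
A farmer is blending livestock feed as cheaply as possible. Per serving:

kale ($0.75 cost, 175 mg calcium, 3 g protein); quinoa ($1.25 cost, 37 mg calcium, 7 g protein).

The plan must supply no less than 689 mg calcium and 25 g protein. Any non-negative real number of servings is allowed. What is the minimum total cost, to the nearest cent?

Two binding constraints pin down two serving amounts, so the optimal mix uses at most two foods. The candidates are each food alone (scaled to the tighter of calcium/protein) and each pair with both constraints tight.
kale only: max(689/175, 25/3) = 8.333 servings → $6.25.
quinoa only: max(689/37, 25/7) = 18.62 servings → $23.28.
kale + quinoa with both tight: 3.499 servings and 2.072 servings → $5.21.
Cheapest feasible corner: $5.21.

$5.21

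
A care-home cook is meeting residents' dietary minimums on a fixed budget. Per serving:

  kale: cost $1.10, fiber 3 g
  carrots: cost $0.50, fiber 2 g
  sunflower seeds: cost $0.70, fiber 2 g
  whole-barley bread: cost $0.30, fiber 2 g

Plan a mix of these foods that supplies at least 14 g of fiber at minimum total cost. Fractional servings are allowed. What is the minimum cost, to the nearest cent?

Cost per g of fiber: whole-barley bread $0.1500, carrots $0.2500, sunflower seeds $0.3500, kale $0.3667.
With no serving limits, use only whole-barley bread: 14 g / 2 g = 7 servings × $0.30 = $2.10.

$2.10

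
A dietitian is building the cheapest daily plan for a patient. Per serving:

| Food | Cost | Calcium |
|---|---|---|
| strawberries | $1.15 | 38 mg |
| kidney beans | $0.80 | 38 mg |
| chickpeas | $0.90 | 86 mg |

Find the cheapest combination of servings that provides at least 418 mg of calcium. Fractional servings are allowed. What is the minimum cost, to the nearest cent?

$4.37

Cost per mg of calcium: chickpeas $0.0105, kidney beans $0.0211, strawberries $0.0303.
With no serving limits, use only chickpeas: 418 mg / 86 mg = 4.86 servings × $0.90 = $4.37.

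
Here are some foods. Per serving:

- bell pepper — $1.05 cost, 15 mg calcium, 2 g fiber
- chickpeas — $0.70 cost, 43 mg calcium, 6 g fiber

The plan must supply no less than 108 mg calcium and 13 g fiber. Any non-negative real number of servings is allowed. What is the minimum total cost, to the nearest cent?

$1.76

Compare the cost at each extreme point of the feasible region.
bell pepper only: max(108/15, 13/2) = 7.2 servings → $7.56.
chickpeas only: max(108/43, 13/6) = 2.512 servings → $1.76.
bell pepper + chickpeas: intersection lies outside the first quadrant.
The minimum over all feasible corners is $1.76.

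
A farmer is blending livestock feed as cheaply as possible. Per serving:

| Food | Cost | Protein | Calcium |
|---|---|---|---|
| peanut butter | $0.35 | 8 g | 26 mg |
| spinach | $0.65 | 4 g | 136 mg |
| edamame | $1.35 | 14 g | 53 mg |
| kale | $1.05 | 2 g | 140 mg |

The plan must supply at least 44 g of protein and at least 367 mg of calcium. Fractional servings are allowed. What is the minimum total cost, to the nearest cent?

A basic optimal solution has at most two foods positive. Try each food alone and each pair with both targets met exactly.
peanut butter only: max(44/8, 367/26) = 14.12 servings → $4.94.
spinach only: max(44/4, 367/136) = 11 servings → $7.15.
edamame only: max(44/14, 367/53) = 6.925 servings → $9.35.
kale only: max(44/2, 367/140) = 22 servings → $23.10.
peanut butter + spinach with both tight: 4.589 servings and 1.821 servings → $2.79.
peanut butter + edamame: intersection lies outside the first quadrant.
peanut butter + kale with both tight: 5.081 servings and 1.678 servings → $3.54.
spinach + edamame with both tight: 1.658 servings and 2.669 servings → $4.68.
spinach + kale: the both-tight solution has a negative serving — not a feasible corner.
edamame + kale with both tight: 2.927 servings and 1.513 servings → $5.54.
Cheapest feasible corner: $2.79.

$2.79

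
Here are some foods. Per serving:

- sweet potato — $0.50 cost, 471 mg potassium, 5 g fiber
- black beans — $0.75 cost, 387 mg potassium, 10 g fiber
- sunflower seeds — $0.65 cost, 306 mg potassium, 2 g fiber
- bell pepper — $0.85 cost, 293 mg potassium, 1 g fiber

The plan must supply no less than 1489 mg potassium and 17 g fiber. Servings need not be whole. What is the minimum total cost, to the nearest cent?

$1.65

A basic optimal solution has at most two foods positive. Try each food alone and each pair with both targets met exactly.
sweet potato only: max(1489/471, 17/5) = 3.4 servings → $1.70.
black beans only: max(1489/387, 17/10) = 3.848 servings → $2.89.
sunflower seeds only: max(1489/306, 17/2) = 8.5 servings → $5.53.
bell pepper only: max(1489/293, 17/1) = 17 servings → $14.45.
sweet potato + black beans with both tight: 2.995 servings and 0.2025 servings → $1.65.
sweet potato + sunflower seeds: intersection lies outside the first quadrant.
sweet potato + bell pepper with both targets exact would need a negative amount; discard.
black beans + sunflower seeds with both tight: 0.9729 servings and 3.636 servings → $3.09.
black beans + bell pepper with both tight: 1.373 servings and 3.268 servings → $3.81.
sunflower seeds + bell pepper with both targets exact would need a negative amount; discard.
Cheapest feasible corner: $1.65.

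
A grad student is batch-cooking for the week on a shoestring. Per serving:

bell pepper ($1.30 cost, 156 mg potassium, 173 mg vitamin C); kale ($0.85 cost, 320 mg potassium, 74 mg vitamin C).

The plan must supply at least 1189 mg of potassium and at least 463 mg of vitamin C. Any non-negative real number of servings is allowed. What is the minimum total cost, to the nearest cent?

Check every corner: each single food scaled to meet both minima, and each pair solved so both constraints bind.
bell pepper only: max(1189/156, 463/173) = 7.622 servings → $9.91.
kale only: max(1189/320, 463/74) = 6.257 servings → $5.32.
bell pepper + kale with both tight: 1.373 servings and 3.046 servings → $4.37.
So the least-cost plan costs $4.37.

$4.37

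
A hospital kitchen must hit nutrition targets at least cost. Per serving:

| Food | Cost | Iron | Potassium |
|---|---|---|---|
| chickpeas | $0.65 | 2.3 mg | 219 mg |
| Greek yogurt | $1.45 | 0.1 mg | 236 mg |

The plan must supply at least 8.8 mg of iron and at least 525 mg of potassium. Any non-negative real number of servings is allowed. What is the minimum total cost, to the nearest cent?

$2.49

The cheapest plan sits at a corner of the feasible region — with two constraints it uses at most two foods.
chickpeas only: max(8.8/2.3, 525/219) = 3.826 servings → $2.49.
Greek yogurt only: max(8.8/0.1, 525/236) = 88 servings → $127.60.
chickpeas + Greek yogurt with both targets exact would need a negative amount; discard.
So the least-cost plan costs $2.49.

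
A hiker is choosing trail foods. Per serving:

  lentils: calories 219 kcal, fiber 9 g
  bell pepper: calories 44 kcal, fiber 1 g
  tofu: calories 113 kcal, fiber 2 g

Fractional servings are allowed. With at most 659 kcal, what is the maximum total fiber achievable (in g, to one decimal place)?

Fiber per kcal: lentils 0.0411, bell pepper 0.02273, tofu 0.0177.
With no serving limits, spend the whole calories allowance on lentils: 659 kcal / 219 kcal × 9 g = 27.1 g.

27.1 g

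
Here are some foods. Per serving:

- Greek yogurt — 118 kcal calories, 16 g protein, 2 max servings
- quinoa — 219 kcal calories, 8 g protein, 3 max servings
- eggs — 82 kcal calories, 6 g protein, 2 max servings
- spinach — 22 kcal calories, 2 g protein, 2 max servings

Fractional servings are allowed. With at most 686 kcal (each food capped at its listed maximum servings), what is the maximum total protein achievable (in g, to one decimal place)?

56.8 g

Protein per kcal: Greek yogurt 0.1356, spinach 0.09091, eggs 0.07317, quinoa 0.03653.
Take 2 servings of Greek yogurt: uses 236 kcal, +32.0 g protein (running total 32.0 g).
Take 2 servings of spinach: uses 44 kcal, +4.0 g protein (running total 36.0 g).
Take 2 servings of eggs: uses 164 kcal, +12.0 g protein (running total 48.0 g).
Take 1.105 servings of quinoa: uses 242 kcal, +8.8 g protein (running total 56.8 g).
Greedy by best ratio exhausts the calories allowance optimally: 56.8 g.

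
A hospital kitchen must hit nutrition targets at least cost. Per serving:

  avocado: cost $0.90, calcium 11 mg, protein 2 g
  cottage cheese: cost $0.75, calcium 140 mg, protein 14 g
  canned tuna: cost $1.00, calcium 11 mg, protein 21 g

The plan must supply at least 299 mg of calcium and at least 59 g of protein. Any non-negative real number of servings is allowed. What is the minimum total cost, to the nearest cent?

$2.98

Compare the cost at each extreme point of the feasible region.
avocado only: max(299/11, 59/2) = 29.5 servings → $26.55.
cottage cheese only: max(299/140, 59/14) = 4.214 servings → $3.16.
canned tuna only: max(299/11, 59/21) = 27.18 servings → $27.18.
avocado + cottage cheese with both targets exact would need a negative amount; discard.
avocado + canned tuna with both tight: 26.94 servings and 0.244 servings → $24.49.
cottage cheese + canned tuna with both tight: 2.021 servings and 1.462 servings → $2.98.
Cheapest feasible corner: $2.98.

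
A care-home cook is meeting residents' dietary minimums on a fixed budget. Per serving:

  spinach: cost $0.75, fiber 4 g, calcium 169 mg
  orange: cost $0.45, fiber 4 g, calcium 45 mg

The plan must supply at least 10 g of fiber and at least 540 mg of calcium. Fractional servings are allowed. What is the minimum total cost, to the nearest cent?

$2.40

The cheapest plan sits at a corner of the feasible region — with two constraints it uses at most two foods.
spinach only: max(10/4, 540/169) = 3.195 servings → $2.40.
orange only: max(10/4, 540/45) = 12 servings → $5.40.
spinach + orange with both targets exact would need a negative amount; discard.
So the least-cost plan costs $2.40.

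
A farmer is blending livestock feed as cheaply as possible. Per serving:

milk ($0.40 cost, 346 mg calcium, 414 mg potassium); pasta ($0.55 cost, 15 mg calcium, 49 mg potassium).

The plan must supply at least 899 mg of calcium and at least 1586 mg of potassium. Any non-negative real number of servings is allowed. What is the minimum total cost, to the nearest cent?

$1.53

Two binding constraints pin down two serving amounts, so the optimal mix uses at most two foods. The candidates are each food alone (scaled to the tighter of calcium/potassium) and each pair with both constraints tight.
milk only: max(899/346, 1586/414) = 3.831 servings → $1.53.
pasta only: max(899/15, 1586/49) = 59.93 servings → $32.96.
milk + pasta with both tight: 1.886 servings and 16.43 servings → $9.79.
The minimum over all feasible corners is $1.53.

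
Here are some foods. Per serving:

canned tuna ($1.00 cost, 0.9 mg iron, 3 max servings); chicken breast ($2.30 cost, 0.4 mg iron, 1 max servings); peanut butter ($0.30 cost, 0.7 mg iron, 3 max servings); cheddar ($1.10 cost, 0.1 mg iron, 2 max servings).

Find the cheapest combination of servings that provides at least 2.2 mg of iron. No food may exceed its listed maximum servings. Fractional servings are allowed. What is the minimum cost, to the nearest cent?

Cost per mg of iron: peanut butter $0.4286, canned tuna $1.1111, chicken breast $5.7500, cheddar $11.0000.
Take 3 servings of peanut butter: +2.1 mg iron for $0.90 (total $0.90, still need 0.1 mg).
Take 0.1111 servings of canned tuna: +0.1 mg iron for $0.11 (total $1.01, still need 0.0 mg).
Filling from the cheapest source first is optimal under one linear minimum: $1.01.

$1.01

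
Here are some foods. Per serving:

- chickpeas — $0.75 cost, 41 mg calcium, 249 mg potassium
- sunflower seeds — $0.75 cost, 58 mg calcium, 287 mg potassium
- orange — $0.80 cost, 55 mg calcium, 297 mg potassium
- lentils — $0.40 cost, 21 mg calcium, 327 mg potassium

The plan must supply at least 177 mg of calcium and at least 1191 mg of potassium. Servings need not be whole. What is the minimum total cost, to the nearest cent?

Check every corner: each single food scaled to meet both minima, and each pair solved so both constraints bind.
chickpeas only: max(177/41, 1191/249) = 4.783 servings → $3.59.
sunflower seeds only: max(177/58, 1191/287) = 4.15 servings → $3.11.
orange only: max(177/55, 1191/297) = 4.01 servings → $3.21.
lentils only: max(177/21, 1191/327) = 8.429 servings → $3.37.
chickpeas + sunflower seeds with both targets exact would need a negative amount; discard.
chickpeas + orange: intersection lies outside the first quadrant.
chickpeas + lentils with both tight: 4.019 servings and 0.5818 servings → $3.25.
sunflower seeds + orange with both targets exact would need a negative amount; discard.
sunflower seeds + lentils with both tight: 2.54 servings and 1.413 servings → $2.47.
orange + lentils with both tight: 2.798 servings and 1.101 servings → $2.68.
The minimum over all feasible corners is $2.47.

$2.47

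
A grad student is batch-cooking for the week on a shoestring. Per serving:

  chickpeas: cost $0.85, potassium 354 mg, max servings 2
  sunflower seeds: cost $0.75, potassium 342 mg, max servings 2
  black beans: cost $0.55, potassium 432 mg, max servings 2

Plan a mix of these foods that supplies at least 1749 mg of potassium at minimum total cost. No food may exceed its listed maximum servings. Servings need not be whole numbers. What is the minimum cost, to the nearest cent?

$3.08

Cost per mg of potassium: black beans $0.0013, sunflower seeds $0.0022, chickpeas $0.0024.
Take 2 servings of black beans: +864.0 mg potassium for $1.10 (total $1.10, still need 885.0 mg).
Take 2 servings of sunflower seeds: +684.0 mg potassium for $1.50 (total $2.60, still need 201.0 mg).
Take 0.5678 servings of chickpeas: +201.0 mg potassium for $0.48 (total $3.08, still need 0.0 mg).
Filling from the cheapest source first is optimal under one linear minimum: $3.08.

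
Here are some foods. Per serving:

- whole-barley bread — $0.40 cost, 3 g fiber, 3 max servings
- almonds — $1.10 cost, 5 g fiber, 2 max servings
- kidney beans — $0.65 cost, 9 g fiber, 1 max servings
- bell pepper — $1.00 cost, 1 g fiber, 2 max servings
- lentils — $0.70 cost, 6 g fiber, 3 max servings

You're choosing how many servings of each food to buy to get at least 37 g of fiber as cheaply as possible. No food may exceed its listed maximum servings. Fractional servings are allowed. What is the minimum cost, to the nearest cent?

Cost per g of fiber: kidney beans $0.0722, lentils $0.1167, whole-barley bread $0.1333, almonds $0.2200, bell pepper $1.0000.
Take 1 serving of kidney beans: +9.0 g fiber for $0.65 (total $0.65, still need 28.0 g).
Take 3 servings of lentils: +18.0 g fiber for $2.10 (total $2.75, still need 10.0 g).
Take 3 servings of whole-barley bread: +9.0 g fiber for $1.20 (total $3.95, still need 1.0 g).
Take 0.2 servings of almonds: +1.0 g fiber for $0.22 (total $4.17, still need 0.0 g).
Filling from the cheapest source first is optimal under one linear minimum: $4.17.

$4.17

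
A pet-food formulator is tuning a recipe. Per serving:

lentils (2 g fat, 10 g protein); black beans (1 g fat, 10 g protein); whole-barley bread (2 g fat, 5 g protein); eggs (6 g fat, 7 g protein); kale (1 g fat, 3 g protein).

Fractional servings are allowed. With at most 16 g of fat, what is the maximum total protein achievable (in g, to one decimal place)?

Protein per g fat: black beans 10, lentils 5, kale 3, whole-barley bread 2.5, eggs 1.167.
With no serving limits, spend the whole fat allowance on black beans: 16 g / 1 g × 10 g = 160.0 g.

160.0 g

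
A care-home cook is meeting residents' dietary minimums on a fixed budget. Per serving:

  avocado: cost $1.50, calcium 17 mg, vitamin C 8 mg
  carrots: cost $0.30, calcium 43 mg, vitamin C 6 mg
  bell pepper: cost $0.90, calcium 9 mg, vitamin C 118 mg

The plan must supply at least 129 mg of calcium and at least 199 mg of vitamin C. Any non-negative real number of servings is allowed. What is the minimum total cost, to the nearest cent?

The cheapest plan sits at a corner of the feasible region — with two constraints it uses at most two foods.
avocado only: max(129/17, 199/8) = 24.88 servings → $37.31.
carrots only: max(129/43, 199/6) = 33.17 servings → $9.95.
bell pepper only: max(129/9, 199/118) = 14.33 servings → $12.90.
avocado + carrots: intersection lies outside the first quadrant.
avocado + bell pepper with both tight: 6.945 servings and 1.216 servings → $11.51.
carrots + bell pepper with both tight: 2.675 servings and 1.55 servings → $2.20.
The minimum over all feasible corners is $2.20.

$2.20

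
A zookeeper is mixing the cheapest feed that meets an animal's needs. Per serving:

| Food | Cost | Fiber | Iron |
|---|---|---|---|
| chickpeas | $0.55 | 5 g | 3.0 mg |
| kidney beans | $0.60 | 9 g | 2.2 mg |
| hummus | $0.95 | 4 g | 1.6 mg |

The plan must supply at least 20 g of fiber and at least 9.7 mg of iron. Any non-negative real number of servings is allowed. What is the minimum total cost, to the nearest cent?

$1.92

At the optimum either one food covers both requirements or two foods hit both targets exactly; no other combination can be cheaper.
chickpeas only: max(20/5, 9.7/3.0) = 4 servings → $2.20.
kidney beans only: max(20/9, 9.7/2.2) = 4.409 servings → $2.65.
hummus only: max(20/4, 9.7/1.6) = 6.062 servings → $5.76.
chickpeas + kidney beans with both tight: 2.706 servings and 0.7188 servings → $1.92.
chickpeas + hummus with both tight: 1.7 servings and 2.875 servings → $3.67.
kidney beans + hummus: intersection lies outside the first quadrant.
So the least-cost plan costs $1.92.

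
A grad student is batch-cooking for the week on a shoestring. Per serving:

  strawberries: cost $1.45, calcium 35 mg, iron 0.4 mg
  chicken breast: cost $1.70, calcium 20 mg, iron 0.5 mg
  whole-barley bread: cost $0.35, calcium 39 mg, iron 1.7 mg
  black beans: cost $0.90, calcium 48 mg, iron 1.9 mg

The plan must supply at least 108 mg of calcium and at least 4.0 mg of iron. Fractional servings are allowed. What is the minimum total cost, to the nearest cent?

$0.97

With two linear requirements the optimum uses one or two foods; enumerate the corners.
strawberries only: max(108/35, 4.0/0.4) = 10 servings → $14.50.
chicken breast only: max(108/20, 4.0/0.5) = 8 servings → $13.60.
whole-barley bread only: max(108/39, 4.0/1.7) = 2.769 servings → $0.97.
black beans only: max(108/48, 4.0/1.9) = 2.25 servings → $2.02.
strawberries + chicken breast: intersection lies outside the first quadrant.
strawberries + whole-barley bread with both tight: 0.6287 servings and 2.205 servings → $1.68.
strawberries + black beans with both tight: 0.2791 servings and 2.047 servings → $2.25.
chicken breast + whole-barley bread with both tight: 1.903 servings and 1.793 servings → $3.86.
chicken breast + black beans with both tight: 0.9429 servings and 1.857 servings → $3.27.
whole-barley bread + black beans with both targets exact would need a negative amount; discard.
The minimum over all feasible corners is $0.97.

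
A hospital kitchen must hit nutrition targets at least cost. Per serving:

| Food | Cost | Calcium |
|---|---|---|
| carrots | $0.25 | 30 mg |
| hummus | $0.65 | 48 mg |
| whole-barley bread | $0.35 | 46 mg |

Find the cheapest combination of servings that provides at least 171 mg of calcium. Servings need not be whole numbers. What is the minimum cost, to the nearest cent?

$1.30

Cost per mg of calcium: whole-barley bread $0.0076, carrots $0.0083, hummus $0.0135.
With no serving limits, use only whole-barley bread: 171 mg / 46 mg = 3.717 servings × $0.35 = $1.30.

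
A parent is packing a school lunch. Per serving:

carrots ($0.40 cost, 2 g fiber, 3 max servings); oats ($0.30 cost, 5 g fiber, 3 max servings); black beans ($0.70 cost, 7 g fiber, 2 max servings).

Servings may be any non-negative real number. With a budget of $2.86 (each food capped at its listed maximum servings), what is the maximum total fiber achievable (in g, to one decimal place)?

31.8 g

Fiber per dollar: oats 16.67, black beans 10, carrots 5.
Take 3 servings of oats: spends $0.90, +15.0 g fiber (running total 15.0 g).
Take 2 servings of black beans: spends $1.40, +14.0 g fiber (running total 29.0 g).
Take 1.4 servings of carrots: spends $0.56, +2.8 g fiber (running total 31.8 g).
Filling greedily by fiber-per-dollar is optimal for one linear limit, giving 31.8 g.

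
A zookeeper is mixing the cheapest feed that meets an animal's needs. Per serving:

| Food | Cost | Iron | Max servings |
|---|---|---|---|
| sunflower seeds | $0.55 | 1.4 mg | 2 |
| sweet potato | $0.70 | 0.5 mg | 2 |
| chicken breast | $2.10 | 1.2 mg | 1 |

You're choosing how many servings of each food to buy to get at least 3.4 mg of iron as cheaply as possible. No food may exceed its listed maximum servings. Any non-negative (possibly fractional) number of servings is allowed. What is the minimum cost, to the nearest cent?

Cost per mg of iron: sunflower seeds $0.3929, sweet potato $1.4000, chicken breast $1.7500.
Take 2 servings of sunflower seeds: +2.8 mg iron for $1.10 (total $1.10, still need 0.6 mg).
Take 1.2 servings of sweet potato: +0.6 mg iron for $0.84 (total $1.94, still need 0.0 mg).
Filling from the cheapest source first is optimal under one linear minimum: $1.94.

$1.94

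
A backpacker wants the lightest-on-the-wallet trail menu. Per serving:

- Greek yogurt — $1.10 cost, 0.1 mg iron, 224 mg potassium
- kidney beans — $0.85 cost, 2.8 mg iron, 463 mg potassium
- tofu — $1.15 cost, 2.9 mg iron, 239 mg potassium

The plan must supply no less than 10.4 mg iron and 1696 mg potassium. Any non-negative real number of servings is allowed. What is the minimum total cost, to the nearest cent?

$3.16

At the optimum either one food covers both requirements or two foods hit both targets exactly; no other combination can be cheaper.
Greek yogurt only: max(10.4/0.1, 1696/224) = 104 servings → $114.40.
kidney beans only: max(10.4/2.8, 1696/463) = 3.714 servings → $3.16.
tofu only: max(10.4/2.9, 1696/239) = 7.096 servings → $8.16.
Greek yogurt + kidney beans: the both-tight solution has a negative serving — not a feasible corner.
Greek yogurt + tofu with both tight: 3.888 servings and 3.452 servings → $8.25.
kidney beans + tofu with both tight: 3.612 servings and 0.09859 servings → $3.18.
The minimum over all feasible corners is $3.16.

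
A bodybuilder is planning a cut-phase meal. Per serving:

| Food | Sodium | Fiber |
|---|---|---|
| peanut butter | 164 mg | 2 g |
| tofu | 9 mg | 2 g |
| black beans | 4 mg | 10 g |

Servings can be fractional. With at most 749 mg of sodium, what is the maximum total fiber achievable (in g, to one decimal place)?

Fiber per mg sodium: black beans 2.5, tofu 0.2222, peanut butter 0.0122.
With no serving limits, spend the whole sodium allowance on black beans: 749 mg / 4 mg × 10 g = 1872.5 g.

1872.5 g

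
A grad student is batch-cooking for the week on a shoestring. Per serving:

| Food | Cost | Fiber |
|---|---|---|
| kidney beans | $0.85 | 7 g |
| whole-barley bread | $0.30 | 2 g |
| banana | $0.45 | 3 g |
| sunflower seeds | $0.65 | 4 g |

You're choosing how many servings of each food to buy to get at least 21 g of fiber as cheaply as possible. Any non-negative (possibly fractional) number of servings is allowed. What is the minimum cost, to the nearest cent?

$2.55

Cost per g of fiber: kidney beans $0.1214, whole-barley bread $0.1500, banana $0.1500, sunflower seeds $0.1625.
With no serving limits, use only kidney beans: 21 g / 7 g = 3 servings × $0.85 = $2.55.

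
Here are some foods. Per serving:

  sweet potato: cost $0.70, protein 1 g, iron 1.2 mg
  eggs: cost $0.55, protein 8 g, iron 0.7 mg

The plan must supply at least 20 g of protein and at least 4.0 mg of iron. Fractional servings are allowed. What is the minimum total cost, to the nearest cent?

A basic optimal solution has at most two foods positive. Try each food alone and each pair with both targets met exactly.
sweet potato only: max(20/1, 4.0/1.2) = 20 servings → $14.00.
eggs only: max(20/8, 4.0/0.7) = 5.714 servings → $3.14.
sweet potato + eggs with both tight: 2.022 servings and 2.247 servings → $2.65.
The minimum over all feasible corners is $2.65.

$2.65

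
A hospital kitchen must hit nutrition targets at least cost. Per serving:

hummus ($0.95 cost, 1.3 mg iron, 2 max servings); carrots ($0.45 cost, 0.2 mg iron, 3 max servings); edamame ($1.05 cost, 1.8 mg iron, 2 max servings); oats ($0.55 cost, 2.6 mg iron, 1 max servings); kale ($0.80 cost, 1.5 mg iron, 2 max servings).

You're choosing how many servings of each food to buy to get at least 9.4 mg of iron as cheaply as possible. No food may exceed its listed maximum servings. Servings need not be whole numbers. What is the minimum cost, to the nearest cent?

Cost per mg of iron: oats $0.2115, kale $0.5333, edamame $0.5833, hummus $0.7308, carrots $2.2500.
Take 1 serving of oats: +2.6 mg iron for $0.55 (total $0.55, still need 6.8 mg).
Take 2 servings of kale: +3.0 mg iron for $1.60 (total $2.15, still need 3.8 mg).
Take 2 servings of edamame: +3.6 mg iron for $2.10 (total $4.25, still need 0.2 mg).
Take 0.1538 servings of hummus: +0.2 mg iron for $0.15 (total $4.40, still need 0.0 mg).
Greedy by cheapest-per-mg is optimal for a single linear constraint, so the minimum cost is $4.40.

$4.40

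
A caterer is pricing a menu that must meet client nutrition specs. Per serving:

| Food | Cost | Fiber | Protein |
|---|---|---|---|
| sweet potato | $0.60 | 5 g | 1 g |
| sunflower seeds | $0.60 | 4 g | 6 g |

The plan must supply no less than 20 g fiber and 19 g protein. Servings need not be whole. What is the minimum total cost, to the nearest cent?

$2.75

Compare the cost at each extreme point of the feasible region.
sweet potato only: max(20/5, 19/1) = 19 servings → $11.40.
sunflower seeds only: max(20/4, 19/6) = 5 servings → $3.00.
sweet potato + sunflower seeds with both tight: 1.692 servings and 2.885 servings → $2.75.
Cheapest feasible corner: $2.75.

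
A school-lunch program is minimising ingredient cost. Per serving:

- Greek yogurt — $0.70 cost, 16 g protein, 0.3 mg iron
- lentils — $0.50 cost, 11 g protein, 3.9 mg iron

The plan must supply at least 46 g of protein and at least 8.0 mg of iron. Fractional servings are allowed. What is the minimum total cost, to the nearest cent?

$2.05

Two binding constraints pin down two serving amounts, so the optimal mix uses at most two foods. The candidates are each food alone (scaled to the tighter of protein/iron) and each pair with both constraints tight.
Greek yogurt only: max(46/16, 8.0/0.3) = 26.67 servings → $18.67.
lentils only: max(46/11, 8.0/3.9) = 4.182 servings → $2.09.
Greek yogurt + lentils with both tight: 1.547 servings and 1.932 servings → $2.05.
So the least-cost plan costs $2.05.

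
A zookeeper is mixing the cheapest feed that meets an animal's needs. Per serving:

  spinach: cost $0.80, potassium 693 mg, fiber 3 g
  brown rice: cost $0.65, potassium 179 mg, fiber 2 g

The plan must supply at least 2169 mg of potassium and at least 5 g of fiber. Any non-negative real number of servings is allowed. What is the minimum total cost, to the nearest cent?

This is a tiny linear program; its minimum lies at a vertex of the feasible set. List the vertices and price them.
spinach only: max(2169/693, 5/3) = 3.13 servings → $2.50.
brown rice only: max(2169/179, 5/2) = 12.12 servings → $7.88.
spinach + brown rice: intersection lies outside the first quadrant.
Cheapest feasible corner: $2.50.

$2.50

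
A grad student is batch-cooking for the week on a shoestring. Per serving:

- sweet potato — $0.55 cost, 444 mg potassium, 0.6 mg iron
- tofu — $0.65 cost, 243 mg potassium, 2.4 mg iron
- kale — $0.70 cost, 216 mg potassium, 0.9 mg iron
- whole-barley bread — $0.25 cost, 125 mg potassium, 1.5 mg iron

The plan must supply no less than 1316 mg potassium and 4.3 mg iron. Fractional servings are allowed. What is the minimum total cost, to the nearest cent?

The cheapest plan sits at a corner of the feasible region — with two constraints it uses at most two foods.
sweet potato only: max(1316/444, 4.3/0.6) = 7.167 servings → $3.94.
tofu only: max(1316/243, 4.3/2.4) = 5.416 servings → $3.52.
kale only: max(1316/216, 4.3/0.9) = 6.093 servings → $4.26.
whole-barley bread only: max(1316/125, 4.3/1.5) = 10.53 servings → $2.63.
sweet potato + tofu with both tight: 2.298 servings and 1.217 servings → $2.05.
sweet potato + kale with both tight: 0.9467 servings and 4.147 servings → $3.42.
sweet potato + whole-barley bread with both tight: 2.431 servings and 1.894 servings → $1.81.
tofu + kale: intersection lies outside the first quadrant.
tofu + whole-barley bread: intersection lies outside the first quadrant.
kale + whole-barley bread: intersection lies outside the first quadrant.
Cheapest feasible corner: $1.81.

$1.81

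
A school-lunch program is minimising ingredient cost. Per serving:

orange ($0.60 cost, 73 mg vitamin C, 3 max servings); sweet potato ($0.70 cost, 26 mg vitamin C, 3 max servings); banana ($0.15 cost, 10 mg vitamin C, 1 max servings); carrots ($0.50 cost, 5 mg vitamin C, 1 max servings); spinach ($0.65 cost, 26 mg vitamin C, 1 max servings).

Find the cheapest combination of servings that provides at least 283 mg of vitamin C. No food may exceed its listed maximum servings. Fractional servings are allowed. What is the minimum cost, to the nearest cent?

Cost per mg of vitamin C: orange $0.0082, banana $0.0150, spinach $0.0250, sweet potato $0.0269, carrots $0.1000.
Take 3 servings of orange: +219.0 mg vitamin C for $1.80 (total $1.80, still need 64.0 mg).
Take 1 serving of banana: +10.0 mg vitamin C for $0.15 (total $1.95, still need 54.0 mg).
Take 1 serving of spinach: +26.0 mg vitamin C for $0.65 (total $2.60, still need 28.0 mg).
Take 1.077 servings of sweet potato: +28.0 mg vitamin C for $0.75 (total $3.35, still need 0.0 mg).
Greedy by cheapest-per-mg is optimal for a single linear constraint, so the minimum cost is $3.35.

$3.35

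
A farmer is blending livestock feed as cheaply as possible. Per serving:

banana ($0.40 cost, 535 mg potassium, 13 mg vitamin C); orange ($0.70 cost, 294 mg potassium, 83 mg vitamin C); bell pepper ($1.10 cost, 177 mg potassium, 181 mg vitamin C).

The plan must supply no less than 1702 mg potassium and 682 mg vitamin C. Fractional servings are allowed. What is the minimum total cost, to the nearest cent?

$4.78

A basic optimal solution has at most two foods positive. Try each food alone and each pair with both targets met exactly.
banana only: max(1702/535, 682/13) = 52.46 servings → $20.98.
orange only: max(1702/294, 682/83) = 8.217 servings → $5.75.
bell pepper only: max(1702/177, 682/181) = 9.616 servings → $10.58.
banana + orange: intersection lies outside the first quadrant.
banana + bell pepper with both tight: 1.982 servings and 3.626 servings → $4.78.
orange + bell pepper with both tight: 4.863 servings and 1.538 servings → $5.10.
Cheapest feasible corner: $4.78.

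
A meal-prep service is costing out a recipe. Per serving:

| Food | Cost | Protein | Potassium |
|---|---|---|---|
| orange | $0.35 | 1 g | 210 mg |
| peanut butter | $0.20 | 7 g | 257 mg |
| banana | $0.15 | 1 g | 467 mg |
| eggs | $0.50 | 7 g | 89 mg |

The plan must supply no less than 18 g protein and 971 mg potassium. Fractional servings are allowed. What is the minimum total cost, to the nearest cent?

For a min-cost LP with two ≥-constraints, a basic feasible solution has at most two positive variables.
orange only: max(18/1, 971/210) = 18 servings → $6.30.
peanut butter only: max(18/7, 971/257) = 3.778 servings → $0.76.
banana only: max(18/1, 971/467) = 18 servings → $2.70.
eggs only: max(18/7, 971/89) = 10.91 servings → $5.46.
orange + peanut butter with both tight: 1.79 servings and 2.316 servings → $1.09.
orange + banana: intersection lies outside the first quadrant.
orange + eggs with both tight: 3.762 servings and 2.034 servings → $2.33.
peanut butter + banana with both tight: 2.468 servings and 0.7208 servings → $0.60.
peanut butter + eggs: the both-tight solution has a negative serving — not a feasible corner.
banana + eggs with both tight: 1.634 servings and 2.338 servings → $1.41.
The minimum over all feasible corners is $0.60.

$0.60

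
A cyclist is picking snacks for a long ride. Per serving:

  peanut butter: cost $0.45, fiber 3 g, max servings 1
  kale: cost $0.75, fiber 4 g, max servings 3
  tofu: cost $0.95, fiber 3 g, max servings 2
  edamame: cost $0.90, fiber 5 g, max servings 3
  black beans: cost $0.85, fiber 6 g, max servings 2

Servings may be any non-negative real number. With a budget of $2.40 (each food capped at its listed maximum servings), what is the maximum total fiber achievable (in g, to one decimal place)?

Fiber per dollar: black beans 7.059, peanut butter 6.667, edamame 5.556, kale 5.333, tofu 3.158.
Take 2 servings of black beans: spends $1.70, +12.0 g fiber (running total 12.0 g).
Take 1 serving of peanut butter: spends $0.45, +3.0 g fiber (running total 15.0 g).
Take 0.2778 servings of edamame: spends $0.25, +1.4 g fiber (running total 16.4 g).
Greedy by best ratio exhausts the cost allowance optimally: 16.4 g.

16.4 g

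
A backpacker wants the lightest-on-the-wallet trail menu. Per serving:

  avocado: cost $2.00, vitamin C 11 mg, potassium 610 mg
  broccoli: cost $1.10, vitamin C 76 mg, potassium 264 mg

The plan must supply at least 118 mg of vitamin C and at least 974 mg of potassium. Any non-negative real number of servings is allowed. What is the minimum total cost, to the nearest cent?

$3.52

An LP optimum is at a vertex; with two nutrient constraints at most two foods are used. Check each candidate.
avocado only: max(118/11, 974/610) = 10.73 servings → $21.45.
broccoli only: max(118/76, 974/264) = 3.689 servings → $4.06.
avocado + broccoli with both tight: 0.9866 servings and 1.41 servings → $3.52.
So the least-cost plan costs $3.52.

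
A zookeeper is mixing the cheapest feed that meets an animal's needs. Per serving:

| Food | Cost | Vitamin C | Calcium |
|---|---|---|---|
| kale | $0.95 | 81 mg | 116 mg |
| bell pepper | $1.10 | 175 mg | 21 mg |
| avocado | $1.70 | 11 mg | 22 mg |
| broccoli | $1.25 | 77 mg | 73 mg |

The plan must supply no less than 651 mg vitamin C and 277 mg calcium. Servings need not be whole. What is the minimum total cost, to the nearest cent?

Compare the cost at each extreme point of the feasible region.
kale only: max(651/81, 277/116) = 8.037 servings → $7.64.
bell pepper only: max(651/175, 277/21) = 13.19 servings → $14.51.
avocado only: max(651/11, 277/22) = 59.18 servings → $100.61.
broccoli only: max(651/77, 277/73) = 8.455 servings → $10.57.
kale + bell pepper with both tight: 1.871 servings and 2.854 servings → $4.92.
kale + avocado: intersection lies outside the first quadrant.
kale + broccoli: intersection lies outside the first quadrant.
bell pepper + avocado with both tight: 3.116 servings and 9.617 servings → $19.78.
bell pepper + broccoli with both tight: 2.348 servings and 3.119 servings → $6.48.
avocado + broccoli with both targets exact would need a negative amount; discard.
So the least-cost plan costs $4.92.

$4.92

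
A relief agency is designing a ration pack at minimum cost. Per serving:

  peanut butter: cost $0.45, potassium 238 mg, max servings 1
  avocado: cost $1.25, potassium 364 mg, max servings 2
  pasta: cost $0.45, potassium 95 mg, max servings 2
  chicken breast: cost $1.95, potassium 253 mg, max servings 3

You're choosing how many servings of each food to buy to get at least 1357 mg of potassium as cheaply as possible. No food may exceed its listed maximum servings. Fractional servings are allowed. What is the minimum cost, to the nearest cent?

Cost per mg of potassium: peanut butter $0.0019, avocado $0.0034, pasta $0.0047, chicken breast $0.0077.
Take 1 serving of peanut butter: +238.0 mg potassium for $0.45 (total $0.45, still need 1119.0 mg).
Take 2 servings of avocado: +728.0 mg potassium for $2.50 (total $2.95, still need 391.0 mg).
Take 2 servings of pasta: +190.0 mg potassium for $0.90 (total $3.85, still need 201.0 mg).
Take 0.7945 servings of chicken breast: +201.0 mg potassium for $1.55 (total $5.40, still need 0.0 mg).
Greedy by cheapest-per-mg is optimal for a single linear constraint, so the minimum cost is $5.40.

$5.40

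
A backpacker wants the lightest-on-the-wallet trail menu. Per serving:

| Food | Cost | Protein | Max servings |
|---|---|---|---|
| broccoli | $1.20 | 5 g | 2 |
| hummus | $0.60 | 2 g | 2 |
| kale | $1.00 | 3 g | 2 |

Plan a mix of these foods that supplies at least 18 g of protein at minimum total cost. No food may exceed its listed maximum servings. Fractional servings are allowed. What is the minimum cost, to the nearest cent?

$4.93

Cost per g of protein: broccoli $0.2400, hummus $0.3000, kale $0.3333.
Take 2 servings of broccoli: +10.0 g protein for $2.40 (total $2.40, still need 8.0 g).
Take 2 servings of hummus: +4.0 g protein for $1.20 (total $3.60, still need 4.0 g).
Take 1.333 servings of kale: +4.0 g protein for $1.33 (total $4.93, still need 0.0 g).
Greedy by cheapest-per-g is optimal for a single linear constraint, so the minimum cost is $4.93.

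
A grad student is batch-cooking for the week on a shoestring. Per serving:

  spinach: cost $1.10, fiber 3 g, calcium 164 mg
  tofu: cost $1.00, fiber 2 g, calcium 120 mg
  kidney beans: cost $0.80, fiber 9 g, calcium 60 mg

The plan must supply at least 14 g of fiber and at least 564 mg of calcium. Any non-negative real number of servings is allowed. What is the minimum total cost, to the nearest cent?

$3.97

spinach only: max(14/3, 564/164) = 4.667 servings → $5.13.
tofu only: max(14/2, 564/120) = 7 servings → $7.00.
kidney beans only: max(14/9, 564/60) = 9.4 servings → $7.52.
spinach + tofu: intersection lies outside the first quadrant.
spinach + kidney beans with both tight: 3.269 servings and 0.466 servings → $3.97.
tofu + kidney beans with both tight: 4.412 servings and 0.575 servings → $4.87.
So the least-cost plan costs $3.97.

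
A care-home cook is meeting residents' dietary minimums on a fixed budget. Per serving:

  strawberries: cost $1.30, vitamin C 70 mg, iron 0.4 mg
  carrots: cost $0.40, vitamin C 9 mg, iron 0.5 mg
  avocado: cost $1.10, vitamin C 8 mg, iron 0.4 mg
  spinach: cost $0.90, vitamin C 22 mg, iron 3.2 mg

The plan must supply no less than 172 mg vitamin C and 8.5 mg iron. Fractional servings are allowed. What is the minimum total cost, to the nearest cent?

$4.40

For a min-cost LP with two ≥-constraints, a basic feasible solution has at most two positive variables.
strawberries only: max(172/70, 8.5/0.4) = 21.25 servings → $27.62.
carrots only: max(172/9, 8.5/0.5) = 19.11 servings → $7.64.
avocado only: max(172/8, 8.5/0.4) = 21.5 servings → $23.65.
spinach only: max(172/22, 8.5/3.2) = 7.818 servings → $7.04.
strawberries + carrots with both tight: 0.3025 servings and 16.76 servings → $7.10.
strawberries + avocado with both tight: 0.03226 servings and 21.22 servings → $23.38.
strawberries + spinach with both tight: 1.689 servings and 2.445 servings → $4.40.
carrots + avocado: intersection lies outside the first quadrant.
carrots + spinach: the both-tight solution has a negative serving — not a feasible corner.
avocado + spinach with both targets exact would need a negative amount; discard.
Cheapest feasible corner: $4.40.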